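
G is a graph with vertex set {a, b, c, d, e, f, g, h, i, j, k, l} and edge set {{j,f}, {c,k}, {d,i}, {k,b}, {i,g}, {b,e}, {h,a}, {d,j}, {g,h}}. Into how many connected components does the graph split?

l is isolated — a component by itself.
Starting from b we can reach b, c, e, k. That is one component of size 4.
Starting from a we can reach a, d, f, g, h, i, j. That is one component of size 7.
Total: 3 components.

3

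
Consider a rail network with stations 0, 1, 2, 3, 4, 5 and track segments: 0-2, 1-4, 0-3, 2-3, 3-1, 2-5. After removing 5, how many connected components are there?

1

With 5 gone, the remaining components are: {0, 1, 2, 3, 4}.
That is 1 component.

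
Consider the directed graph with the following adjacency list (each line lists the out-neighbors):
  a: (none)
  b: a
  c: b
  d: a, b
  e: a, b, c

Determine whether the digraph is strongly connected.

There is no directed path from a to e, so the graph is not strongly connected.

No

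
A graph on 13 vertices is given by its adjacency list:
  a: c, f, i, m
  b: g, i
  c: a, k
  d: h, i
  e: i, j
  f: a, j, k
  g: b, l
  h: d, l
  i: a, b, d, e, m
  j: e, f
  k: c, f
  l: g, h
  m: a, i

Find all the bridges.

none

The edges on the cycle i-m-a-i are not bridges since each lies on that cycle.
Every edge lies on some cycle, so there are no bridges.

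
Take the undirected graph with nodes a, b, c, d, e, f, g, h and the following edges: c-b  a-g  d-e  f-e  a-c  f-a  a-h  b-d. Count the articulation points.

Removing a increases the component count from 1 to 3, so a is a cut vertex.
By contrast removing c leaves 1 component; it is not a cut vertex. No other vertex is a cut vertex either.

1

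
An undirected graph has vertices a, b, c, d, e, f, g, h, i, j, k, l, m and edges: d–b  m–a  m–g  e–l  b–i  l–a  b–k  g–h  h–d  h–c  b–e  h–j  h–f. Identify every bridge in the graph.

b-i, b-k, c-h, f-h, h-j

The edges on the cycle m-g-h-d-b-e-l-a-m are not bridges since each lies on that cycle.
But removing k–b disconnects k from b; removing j–h disconnects j from h; removing b–i disconnects b from i; removing h–f disconnects h from f — these are bridges.
In total 5 edges are bridges.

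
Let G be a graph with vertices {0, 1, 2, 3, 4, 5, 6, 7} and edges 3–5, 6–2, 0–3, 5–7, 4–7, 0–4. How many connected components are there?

3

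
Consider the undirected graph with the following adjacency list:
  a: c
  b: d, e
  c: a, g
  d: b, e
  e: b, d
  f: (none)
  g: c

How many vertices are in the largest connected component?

f is isolated — a component by itself.
Starting from a we can reach a, c, g. That is one component of size 3.
Starting from b we can reach b, d, e. That is one component of size 3.
The largest has 3 vertices.

3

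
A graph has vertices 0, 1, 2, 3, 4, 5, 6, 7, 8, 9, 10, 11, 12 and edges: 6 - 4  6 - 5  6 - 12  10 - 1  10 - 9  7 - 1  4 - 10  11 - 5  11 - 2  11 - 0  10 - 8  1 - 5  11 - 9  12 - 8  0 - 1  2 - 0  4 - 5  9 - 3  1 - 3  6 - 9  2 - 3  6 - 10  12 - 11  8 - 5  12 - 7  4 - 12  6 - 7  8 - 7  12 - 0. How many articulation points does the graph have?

0

Removing 3, for instance, still leaves 1 component. No single vertex removal increases the component count — the graph has no articulation points.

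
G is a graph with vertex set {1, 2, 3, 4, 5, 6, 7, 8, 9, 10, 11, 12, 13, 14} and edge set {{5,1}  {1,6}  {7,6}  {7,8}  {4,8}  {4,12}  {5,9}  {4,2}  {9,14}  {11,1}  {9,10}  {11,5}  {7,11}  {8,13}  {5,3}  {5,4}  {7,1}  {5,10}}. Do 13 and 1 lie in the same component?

Yes

From 13 we can reach 1, 2, 3, 4, 5, 6, 7, 8, 9, 10, 11, 12, 13, 14, which includes 1.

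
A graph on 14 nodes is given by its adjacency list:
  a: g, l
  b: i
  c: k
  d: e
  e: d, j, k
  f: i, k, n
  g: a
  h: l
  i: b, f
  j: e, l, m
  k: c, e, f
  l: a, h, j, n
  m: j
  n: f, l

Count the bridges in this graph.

8

The edges on the cycle e-k-f-n-l-j-e are not bridges since each lies on that cycle.
But removing l-h disconnects l from h; removing a-g disconnects a from g; removing i-b disconnects i from b; removing e-d disconnects e from d — these are bridges.
In total 8 edges are bridges.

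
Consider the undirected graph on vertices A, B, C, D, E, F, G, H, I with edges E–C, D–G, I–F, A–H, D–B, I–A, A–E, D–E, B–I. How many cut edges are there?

4

The edges on the cycle D-B-I-A-E-D are not bridges since each lies on that cycle.
But removing I–F disconnects I from F; removing C–E disconnects C from E; removing A–H disconnects A from H; removing D–G disconnects D from G — these are bridges.
That makes 4 bridges.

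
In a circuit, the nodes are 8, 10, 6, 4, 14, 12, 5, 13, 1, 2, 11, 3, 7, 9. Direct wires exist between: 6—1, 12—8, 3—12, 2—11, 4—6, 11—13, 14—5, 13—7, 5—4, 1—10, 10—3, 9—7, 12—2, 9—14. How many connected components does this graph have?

Starting from 1 we can reach 1, 2, 3, 4, 5, 6, 7, 8, 9, 10, 11, 12, 13, 14. That is one component of size 14.
Total: 1 component.

1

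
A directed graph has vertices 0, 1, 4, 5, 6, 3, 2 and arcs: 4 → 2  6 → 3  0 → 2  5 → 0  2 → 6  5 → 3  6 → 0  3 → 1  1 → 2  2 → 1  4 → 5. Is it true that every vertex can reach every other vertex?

No

There is no directed path from 1 to 5, so the graph is not strongly connected.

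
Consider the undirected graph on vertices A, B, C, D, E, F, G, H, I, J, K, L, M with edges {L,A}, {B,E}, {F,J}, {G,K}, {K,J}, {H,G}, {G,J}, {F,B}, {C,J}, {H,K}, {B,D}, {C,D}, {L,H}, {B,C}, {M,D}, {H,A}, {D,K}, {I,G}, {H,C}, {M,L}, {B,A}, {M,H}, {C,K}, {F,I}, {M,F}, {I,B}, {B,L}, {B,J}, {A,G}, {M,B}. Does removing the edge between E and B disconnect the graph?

Yes

Removing E - B leaves no path between E and B: the component count goes from 1 to 2. So it is a bridge.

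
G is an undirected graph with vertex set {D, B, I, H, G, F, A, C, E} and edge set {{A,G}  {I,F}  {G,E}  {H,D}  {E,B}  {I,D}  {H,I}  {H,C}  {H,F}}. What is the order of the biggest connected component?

Starting from A we can reach A, B, E, G. That is one component of size 4.
Starting from C we can reach C, D, F, H, I. That is one component of size 5.
The largest has 5 vertices.

5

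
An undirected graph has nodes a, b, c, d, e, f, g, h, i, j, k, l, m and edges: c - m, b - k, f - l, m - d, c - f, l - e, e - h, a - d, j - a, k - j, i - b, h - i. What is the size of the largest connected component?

g is isolated — a component by itself.
Starting from a we can reach a, b, c, d, e, f, h, i, j, k, l, m. That is one component of size 12.
The largest has 12 vertices.

12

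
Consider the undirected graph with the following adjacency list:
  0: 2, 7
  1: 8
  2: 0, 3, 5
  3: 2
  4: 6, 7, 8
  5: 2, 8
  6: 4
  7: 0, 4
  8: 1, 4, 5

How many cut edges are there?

3

The edges on the cycle 4-8-5-2-0-7-4 are not bridges since each lies on that cycle.
But removing 4-6 disconnects 4 from 6; removing 3-2 disconnects 3 from 2; removing 8-1 disconnects 8 from 1 — these are bridges.
That makes 3 bridges.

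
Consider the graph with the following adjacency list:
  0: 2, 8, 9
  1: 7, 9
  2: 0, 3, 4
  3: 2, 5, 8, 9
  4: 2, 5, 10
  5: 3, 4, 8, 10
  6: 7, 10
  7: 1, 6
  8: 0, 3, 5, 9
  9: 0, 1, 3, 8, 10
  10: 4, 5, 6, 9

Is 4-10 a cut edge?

After removing 4-10, the path 4-5-10 still connects them, so the edge is not a bridge.

No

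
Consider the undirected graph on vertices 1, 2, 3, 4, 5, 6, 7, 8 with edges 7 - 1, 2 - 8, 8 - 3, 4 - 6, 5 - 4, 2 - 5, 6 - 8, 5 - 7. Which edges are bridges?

The edges on the cycle 2-5-4-6-8-2 are not bridges since each lies on that cycle.
But removing 5 - 7 disconnects 5 from 7; removing 8 - 3 disconnects 8 from 3; removing 7 - 1 disconnects 7 from 1 — these are bridges.

1-7, 3-8, 5-7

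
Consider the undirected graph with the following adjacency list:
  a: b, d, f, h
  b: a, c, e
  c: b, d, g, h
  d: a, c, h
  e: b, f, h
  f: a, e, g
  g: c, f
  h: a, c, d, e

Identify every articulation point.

Removing f, for instance, still leaves 1 component. No single vertex removal increases the component count — the graph has no articulation points.

none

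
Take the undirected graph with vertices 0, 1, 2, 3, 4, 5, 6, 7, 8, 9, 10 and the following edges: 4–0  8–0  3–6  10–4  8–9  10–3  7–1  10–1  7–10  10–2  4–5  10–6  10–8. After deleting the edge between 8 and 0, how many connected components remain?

1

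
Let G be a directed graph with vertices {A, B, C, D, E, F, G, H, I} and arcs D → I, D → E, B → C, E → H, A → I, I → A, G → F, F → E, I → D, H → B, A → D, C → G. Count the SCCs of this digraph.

{B, C, E, F, G, H} are all mutually reachable — one SCC of size 6.
{A, D, I} are all mutually reachable — one SCC of size 3.
That gives 2 strongly connected components.

2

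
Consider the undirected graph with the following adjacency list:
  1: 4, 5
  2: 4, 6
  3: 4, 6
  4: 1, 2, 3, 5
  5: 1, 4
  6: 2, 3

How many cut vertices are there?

Removing 4 increases the component count from 1 to 2, so 4 is a cut vertex.
By contrast removing 2 leaves 1 component; it is not a cut vertex. No other vertex is a cut vertex either.

1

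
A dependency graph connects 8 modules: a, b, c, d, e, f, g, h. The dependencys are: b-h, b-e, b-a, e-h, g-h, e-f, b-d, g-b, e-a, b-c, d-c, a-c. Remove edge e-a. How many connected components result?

e and a are still connected via e-b-a, so the component count stays at 1.

1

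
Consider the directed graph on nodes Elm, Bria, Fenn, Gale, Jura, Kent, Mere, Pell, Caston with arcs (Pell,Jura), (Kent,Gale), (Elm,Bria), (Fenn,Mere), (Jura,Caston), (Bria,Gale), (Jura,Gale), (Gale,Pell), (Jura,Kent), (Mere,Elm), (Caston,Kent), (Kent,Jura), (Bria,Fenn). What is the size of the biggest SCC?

{Gale, Jura, Kent, Pell, Caston} are all mutually reachable — one SCC of size 5.
{Elm, Bria, Fenn, Mere} are all mutually reachable — one SCC of size 4.
The largest has 5 vertices.

5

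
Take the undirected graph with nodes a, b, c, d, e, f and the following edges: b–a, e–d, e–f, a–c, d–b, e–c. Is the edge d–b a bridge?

No

After removing d–b, the path d-e-c-a-b still connects them, so the edge is not a bridge.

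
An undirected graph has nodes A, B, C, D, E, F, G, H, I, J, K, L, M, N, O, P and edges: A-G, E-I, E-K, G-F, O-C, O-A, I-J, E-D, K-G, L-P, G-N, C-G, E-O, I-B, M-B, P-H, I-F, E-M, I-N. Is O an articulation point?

No

Deleting O leaves 2 components (was 2), so O is not a cut vertex.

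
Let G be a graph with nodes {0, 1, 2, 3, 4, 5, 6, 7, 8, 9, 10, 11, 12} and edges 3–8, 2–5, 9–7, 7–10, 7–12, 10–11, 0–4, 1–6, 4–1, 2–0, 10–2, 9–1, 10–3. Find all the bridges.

1-6, 10-11, 10-3, 12-7, 2-5, 3-8

The edges on the cycle 9-7-10-2-0-4-1-9 are not bridges since each lies on that cycle.
But removing 6–1 disconnects 6 from 1; removing 10–3 disconnects 10 from 3; removing 7–12 disconnects 7 from 12; removing 10–11 disconnects 10 from 11 — these are bridges.
In total 6 edges are bridges.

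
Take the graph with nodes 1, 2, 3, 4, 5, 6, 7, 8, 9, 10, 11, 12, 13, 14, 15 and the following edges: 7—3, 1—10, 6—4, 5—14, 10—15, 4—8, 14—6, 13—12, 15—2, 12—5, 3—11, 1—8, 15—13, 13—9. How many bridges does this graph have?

The edges on the cycle 1-10-15-13-12-5-14-6-4-8-1 are not bridges since each lies on that cycle.
But removing 3—11 disconnects 3 from 11; removing 7—3 disconnects 7 from 3; removing 9—13 disconnects 9 from 13; removing 15—2 disconnects 15 from 2 — these are bridges.
That makes 4 bridges.

4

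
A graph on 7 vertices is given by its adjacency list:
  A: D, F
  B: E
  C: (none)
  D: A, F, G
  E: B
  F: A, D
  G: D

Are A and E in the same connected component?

No

The component containing A is {A, D, F, G}, and E is not in it.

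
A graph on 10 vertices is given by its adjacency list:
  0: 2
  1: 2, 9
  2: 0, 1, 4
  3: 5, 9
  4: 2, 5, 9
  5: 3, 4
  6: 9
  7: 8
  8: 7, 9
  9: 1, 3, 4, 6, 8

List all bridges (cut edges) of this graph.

The edges on the cycle 2-1-9-3-5-4-2 are not bridges since each lies on that cycle.
But removing 7-8 disconnects 7 from 8; removing 6-9 disconnects 6 from 9; removing 9-8 disconnects 9 from 8; removing 0-2 disconnects 0 from 2 — these are bridges.

0-2, 6-9, 7-8, 8-9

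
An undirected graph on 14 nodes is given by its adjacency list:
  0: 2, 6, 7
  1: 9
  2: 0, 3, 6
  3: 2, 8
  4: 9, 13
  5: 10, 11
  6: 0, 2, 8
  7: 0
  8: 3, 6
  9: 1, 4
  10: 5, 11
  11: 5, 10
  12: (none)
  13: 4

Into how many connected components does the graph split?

4

12 is isolated — a component by itself.
Starting from 5 we can reach 5, 10, 11. That is one component of size 3.
Starting from 1 we can reach 1, 4, 9, 13. That is one component of size 4.
Starting from 0 we can reach 0, 2, 3, 6, 7, 8. That is one component of size 6.
Total: 4 components.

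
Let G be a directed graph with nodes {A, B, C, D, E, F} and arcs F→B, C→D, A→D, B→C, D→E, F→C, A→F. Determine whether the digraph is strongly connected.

There is no directed path from E to C, so the graph is not strongly connected.

No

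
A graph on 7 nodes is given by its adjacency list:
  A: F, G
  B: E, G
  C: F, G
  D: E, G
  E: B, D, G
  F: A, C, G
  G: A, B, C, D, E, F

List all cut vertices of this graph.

Removing G increases the component count from 1 to 2, so G is a cut vertex.
By contrast removing B leaves 1 component; it is not a cut vertex. No other vertex is a cut vertex either.

G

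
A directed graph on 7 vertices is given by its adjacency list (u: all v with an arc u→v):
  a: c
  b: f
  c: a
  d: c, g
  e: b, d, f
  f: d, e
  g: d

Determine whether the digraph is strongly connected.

There is no directed path from c to d, so the graph is not strongly connected.

No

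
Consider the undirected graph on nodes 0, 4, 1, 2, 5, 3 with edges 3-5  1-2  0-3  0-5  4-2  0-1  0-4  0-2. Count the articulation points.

1

Removing 0 increases the component count from 1 to 2, so 0 is a cut vertex.
By contrast removing 5 leaves 1 component; it is not a cut vertex. No other vertex is a cut vertex either.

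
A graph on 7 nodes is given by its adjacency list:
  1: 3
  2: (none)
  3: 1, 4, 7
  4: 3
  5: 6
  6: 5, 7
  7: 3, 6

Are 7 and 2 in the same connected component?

No

The component containing 7 is {1, 3, 4, 5, 6, 7}, and 2 is not in it.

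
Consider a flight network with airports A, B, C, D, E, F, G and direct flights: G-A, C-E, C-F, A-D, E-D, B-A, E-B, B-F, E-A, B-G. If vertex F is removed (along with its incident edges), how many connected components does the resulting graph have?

1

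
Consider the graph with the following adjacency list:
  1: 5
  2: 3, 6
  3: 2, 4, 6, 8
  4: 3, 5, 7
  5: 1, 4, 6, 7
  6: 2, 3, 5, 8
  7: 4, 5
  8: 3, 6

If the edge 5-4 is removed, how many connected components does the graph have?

1

5 and 4 are still connected via 5-7-4, so the component count stays at 1.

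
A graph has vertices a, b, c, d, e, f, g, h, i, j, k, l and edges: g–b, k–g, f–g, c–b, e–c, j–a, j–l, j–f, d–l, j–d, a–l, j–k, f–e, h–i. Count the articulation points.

Removing j increases the component count from 2 to 3, so j is a cut vertex.
By contrast removing f leaves 2 components; it is not a cut vertex. No other vertex is a cut vertex either.

1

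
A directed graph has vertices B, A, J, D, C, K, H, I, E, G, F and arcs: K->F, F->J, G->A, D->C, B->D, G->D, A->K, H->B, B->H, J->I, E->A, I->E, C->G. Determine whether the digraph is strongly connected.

No

There is no directed path from A to B, so the graph is not strongly connected.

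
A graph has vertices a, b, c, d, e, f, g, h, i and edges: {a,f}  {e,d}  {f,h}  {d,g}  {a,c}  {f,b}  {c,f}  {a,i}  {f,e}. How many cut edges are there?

6

The edges on the cycle a-c-f-a are not bridges since each lies on that cycle.
But removing a—i disconnects a from i; removing f—e disconnects f from e; removing f—h disconnects f from h; removing e—d disconnects e from d — these are bridges.
In total 6 edges are bridges.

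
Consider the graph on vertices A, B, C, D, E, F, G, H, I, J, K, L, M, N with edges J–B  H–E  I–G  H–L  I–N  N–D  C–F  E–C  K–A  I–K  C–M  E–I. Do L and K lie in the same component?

From L we can reach A, C, D, E, F, G, H, I, K, L, M, N, which includes K.

Yes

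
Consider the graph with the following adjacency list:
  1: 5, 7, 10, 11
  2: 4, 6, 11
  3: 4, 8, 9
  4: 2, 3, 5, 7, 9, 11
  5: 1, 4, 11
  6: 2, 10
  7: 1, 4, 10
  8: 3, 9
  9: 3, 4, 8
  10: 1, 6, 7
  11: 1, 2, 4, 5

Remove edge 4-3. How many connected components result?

1

4 and 3 are still connected via 4-9-3, so the component count stays at 1.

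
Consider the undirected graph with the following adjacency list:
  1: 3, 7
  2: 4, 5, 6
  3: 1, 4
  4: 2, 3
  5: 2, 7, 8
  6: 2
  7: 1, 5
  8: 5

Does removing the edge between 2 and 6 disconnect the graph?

Yes

Removing 2-6 leaves no path between 2 and 6: the component count goes from 1 to 2. So it is a bridge.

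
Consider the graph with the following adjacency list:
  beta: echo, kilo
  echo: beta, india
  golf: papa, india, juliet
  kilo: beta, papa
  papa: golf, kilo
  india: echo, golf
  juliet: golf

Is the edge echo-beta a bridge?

After removing echo-beta, the path echo-india-golf-papa-kilo-beta still connects them, so the edge is not a bridge.

No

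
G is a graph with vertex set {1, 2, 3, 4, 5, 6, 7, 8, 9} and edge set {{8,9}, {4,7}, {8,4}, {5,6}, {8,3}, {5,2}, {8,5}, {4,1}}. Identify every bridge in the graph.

removing 5 - 2 disconnects 5 from 2; removing 4 - 1 disconnects 4 from 1; removing 8 - 9 disconnects 8 from 9; removing 8 - 4 disconnects 8 from 4 — these are bridges.
In total 8 edges are bridges.

1-4, 2-5, 3-8, 4-7, 4-8, 5-6, 5-8, 8-9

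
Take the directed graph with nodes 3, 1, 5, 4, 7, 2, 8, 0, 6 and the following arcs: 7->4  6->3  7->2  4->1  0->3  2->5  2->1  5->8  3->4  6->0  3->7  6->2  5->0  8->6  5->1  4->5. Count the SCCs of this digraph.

{0, 2, 3, 4, 5, 6, 7, 8} are all mutually reachable — one SCC of size 8.
{1} is an SCC by itself.
That gives 2 strongly connected components.

2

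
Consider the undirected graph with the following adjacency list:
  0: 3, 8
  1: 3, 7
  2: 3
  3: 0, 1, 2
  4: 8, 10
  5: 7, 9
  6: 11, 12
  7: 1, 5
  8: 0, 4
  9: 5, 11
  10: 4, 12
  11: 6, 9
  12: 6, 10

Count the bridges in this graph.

1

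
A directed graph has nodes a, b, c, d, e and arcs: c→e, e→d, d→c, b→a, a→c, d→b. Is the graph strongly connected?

From a we can reach every vertex (a, b, c, d, e), and every vertex can reach a (a, b, c, d, e). So the whole graph is one strongly connected component.

Yes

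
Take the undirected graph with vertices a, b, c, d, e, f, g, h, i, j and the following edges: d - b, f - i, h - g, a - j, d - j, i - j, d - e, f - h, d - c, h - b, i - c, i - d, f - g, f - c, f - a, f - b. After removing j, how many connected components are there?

1

With j gone, the remaining components are: {a, b, c, d, e, f, g, h, i}.
That is 1 component.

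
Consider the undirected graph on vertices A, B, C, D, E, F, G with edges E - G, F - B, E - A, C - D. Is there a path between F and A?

No

The component containing F is {B, F}, and A is not in it.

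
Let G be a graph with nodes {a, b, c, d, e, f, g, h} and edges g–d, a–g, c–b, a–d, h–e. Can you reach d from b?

No

The component containing b is {b, c}, and d is not in it.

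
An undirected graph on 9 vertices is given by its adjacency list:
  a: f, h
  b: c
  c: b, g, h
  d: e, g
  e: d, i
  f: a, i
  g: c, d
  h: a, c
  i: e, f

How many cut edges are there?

1

The edges on the cycle e-i-f-a-h-c-g-d-e are not bridges since each lies on that cycle.
But removing b-c disconnects b from c — this is a bridge.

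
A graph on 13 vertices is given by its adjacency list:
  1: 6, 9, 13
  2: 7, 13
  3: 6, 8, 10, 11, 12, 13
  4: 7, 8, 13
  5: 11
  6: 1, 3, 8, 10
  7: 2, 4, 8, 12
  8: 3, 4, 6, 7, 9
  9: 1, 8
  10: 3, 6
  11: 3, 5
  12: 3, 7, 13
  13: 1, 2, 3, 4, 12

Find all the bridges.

The edges on the cycle 3-8-6-10-3 are not bridges since each lies on that cycle.
But removing 11-3 disconnects 11 from 3; removing 11-5 disconnects 11 from 5 — these are bridges.

11-3, 11-5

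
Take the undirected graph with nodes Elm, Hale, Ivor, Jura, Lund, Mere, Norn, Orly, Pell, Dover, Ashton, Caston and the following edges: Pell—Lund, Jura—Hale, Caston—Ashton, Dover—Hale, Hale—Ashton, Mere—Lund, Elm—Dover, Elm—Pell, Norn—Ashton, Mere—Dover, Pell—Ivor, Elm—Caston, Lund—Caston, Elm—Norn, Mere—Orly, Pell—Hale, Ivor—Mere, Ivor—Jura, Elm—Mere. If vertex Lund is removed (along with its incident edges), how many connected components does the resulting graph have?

With Lund gone, the remaining components are: {Elm, Hale, Ivor, Jura, Mere, Norn, Orly, Pell, Dover, Ashton, Caston}.
That is 1 component.

1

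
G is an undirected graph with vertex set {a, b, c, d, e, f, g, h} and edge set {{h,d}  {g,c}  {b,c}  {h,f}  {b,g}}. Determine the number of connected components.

a is isolated — a component by itself.
e is isolated — a component by itself.
Starting from d we can reach d, f, h. That is one component of size 3.
Starting from b we can reach b, c, g. That is one component of size 3.
Total: 4 components.

4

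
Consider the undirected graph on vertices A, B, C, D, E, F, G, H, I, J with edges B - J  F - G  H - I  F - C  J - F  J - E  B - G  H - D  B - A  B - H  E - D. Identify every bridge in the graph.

A-B, C-F, H-I

The edges on the cycle B-J-E-D-H-B are not bridges since each lies on that cycle.
But removing B - A disconnects B from A; removing F - C disconnects F from C; removing I - H disconnects I from H — these are bridges.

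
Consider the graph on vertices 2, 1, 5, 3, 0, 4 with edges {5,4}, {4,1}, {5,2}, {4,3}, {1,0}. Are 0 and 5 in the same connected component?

From 0 we can reach 0, 1, 2, 3, 4, 5, which includes 5.

Yes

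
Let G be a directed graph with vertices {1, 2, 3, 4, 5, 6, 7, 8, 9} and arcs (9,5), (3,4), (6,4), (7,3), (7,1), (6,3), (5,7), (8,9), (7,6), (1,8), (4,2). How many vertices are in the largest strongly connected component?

5

{1, 5, 7, 8, 9} are all mutually reachable — one SCC of size 5.
{3} is an SCC by itself.
{2} is an SCC by itself.
{6} is an SCC by itself.
{4} is an SCC by itself.
The largest has 5 vertices.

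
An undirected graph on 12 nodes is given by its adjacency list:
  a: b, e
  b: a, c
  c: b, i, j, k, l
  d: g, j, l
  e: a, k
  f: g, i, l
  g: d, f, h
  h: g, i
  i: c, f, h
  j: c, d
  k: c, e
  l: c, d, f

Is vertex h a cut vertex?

Deleting h leaves 1 component (was 1) (its neighbors g, i remain connected to each other), so h is not a cut vertex.

No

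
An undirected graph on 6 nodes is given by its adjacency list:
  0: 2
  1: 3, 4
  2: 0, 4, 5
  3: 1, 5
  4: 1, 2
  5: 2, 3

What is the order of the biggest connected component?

Starting from 0 we can reach 0, 1, 2, 3, 4, 5. That is one component of size 6.
The largest has 6 vertices.

6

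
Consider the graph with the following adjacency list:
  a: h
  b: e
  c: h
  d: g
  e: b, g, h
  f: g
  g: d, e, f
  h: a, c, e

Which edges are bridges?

removing g-f disconnects g from f; removing e-b disconnects e from b; removing h-e disconnects h from e; removing h-a disconnects h from a — these are bridges.
In total 7 edges are bridges.

a-h, b-e, c-h, d-g, e-g, e-h, f-g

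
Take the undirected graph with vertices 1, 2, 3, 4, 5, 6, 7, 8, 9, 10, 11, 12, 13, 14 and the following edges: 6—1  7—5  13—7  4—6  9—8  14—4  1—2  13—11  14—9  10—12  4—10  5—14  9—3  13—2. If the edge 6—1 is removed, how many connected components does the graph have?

6 and 1 are still connected via 6-4-14-5-7-13-2-1, so the component count stays at 1.

1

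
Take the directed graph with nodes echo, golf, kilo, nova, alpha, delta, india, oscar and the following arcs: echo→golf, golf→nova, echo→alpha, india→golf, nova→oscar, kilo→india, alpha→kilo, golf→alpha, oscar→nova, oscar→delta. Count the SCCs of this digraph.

{golf, kilo, alpha, india} are all mutually reachable — one SCC of size 4.
{nova, oscar} are all mutually reachable — one SCC of size 2.
{delta} is an SCC by itself.
{echo} is an SCC by itself.
That gives 4 strongly connected components.

4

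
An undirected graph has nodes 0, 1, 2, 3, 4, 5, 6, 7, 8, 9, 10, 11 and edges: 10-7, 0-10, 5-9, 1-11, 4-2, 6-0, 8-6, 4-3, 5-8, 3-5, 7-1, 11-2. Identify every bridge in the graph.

5-9

The edges on the cycle 4-3-5-8-6-0-10-7-1-11-2-4 are not bridges since each lies on that cycle.
But removing 5-9 disconnects 5 from 9 — this is a bridge.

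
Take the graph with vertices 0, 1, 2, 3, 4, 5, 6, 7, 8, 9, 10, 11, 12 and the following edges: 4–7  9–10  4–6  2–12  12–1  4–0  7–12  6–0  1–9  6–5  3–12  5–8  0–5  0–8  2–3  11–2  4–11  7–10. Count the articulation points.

Removing 4 increases the component count from 1 to 2, so 4 is a cut vertex.
By contrast removing 8 leaves 1 component; it is not a cut vertex. No other vertex is a cut vertex either.

1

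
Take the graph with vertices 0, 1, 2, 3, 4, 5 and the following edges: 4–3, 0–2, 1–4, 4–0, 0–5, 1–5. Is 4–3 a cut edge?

Removing 4–3 leaves no path between 4 and 3: the component count goes from 1 to 2. So it is a bridge.

Yes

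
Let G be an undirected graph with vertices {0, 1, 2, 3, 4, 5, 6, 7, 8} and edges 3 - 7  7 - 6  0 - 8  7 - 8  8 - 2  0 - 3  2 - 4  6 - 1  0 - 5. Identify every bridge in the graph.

The edges on the cycle 0-3-7-8-0 are not bridges since each lies on that cycle.
But removing 8 - 2 disconnects 8 from 2; removing 7 - 6 disconnects 7 from 6; removing 0 - 5 disconnects 0 from 5; removing 4 - 2 disconnects 4 from 2 — these are bridges.
In total 5 edges are bridges.

0-5, 1-6, 2-4, 2-8, 6-7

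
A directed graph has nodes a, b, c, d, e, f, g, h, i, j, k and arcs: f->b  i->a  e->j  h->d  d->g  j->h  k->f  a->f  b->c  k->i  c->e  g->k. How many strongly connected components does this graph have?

{a, b, c, d, e, f, g, h, i, j, k} are all mutually reachable — one SCC of size 11.
That gives 1 strongly connected component.

1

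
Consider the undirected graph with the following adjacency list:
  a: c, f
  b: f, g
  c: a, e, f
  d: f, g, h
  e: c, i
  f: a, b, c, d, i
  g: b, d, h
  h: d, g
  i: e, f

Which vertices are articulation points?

Removing f increases the component count from 1 to 2, so f is a cut vertex.
By contrast removing e leaves 1 component; it is not a cut vertex. No other vertex is a cut vertex either.

f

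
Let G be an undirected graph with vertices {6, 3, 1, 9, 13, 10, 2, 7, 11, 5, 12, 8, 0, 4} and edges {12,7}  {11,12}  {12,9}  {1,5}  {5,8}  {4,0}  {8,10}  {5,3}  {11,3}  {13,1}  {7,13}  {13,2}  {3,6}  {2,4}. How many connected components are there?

1

Starting from 0 we can reach 0, 1, 2, 3, 4, 5, 6, 7, 8, 9, 10, 11, 12, 13. That is one component of size 14.
Total: 1 component.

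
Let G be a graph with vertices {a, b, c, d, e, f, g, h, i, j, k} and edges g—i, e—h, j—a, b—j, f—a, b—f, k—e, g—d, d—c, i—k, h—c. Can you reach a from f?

Yes

From f we can reach a, b, f, j, which includes a.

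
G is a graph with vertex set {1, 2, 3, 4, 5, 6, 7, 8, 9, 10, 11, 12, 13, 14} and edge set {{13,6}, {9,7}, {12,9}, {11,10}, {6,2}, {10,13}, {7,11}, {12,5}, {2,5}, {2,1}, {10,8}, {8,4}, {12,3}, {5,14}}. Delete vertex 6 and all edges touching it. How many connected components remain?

1

With 6 gone, the remaining components are: {1, 2, 3, 4, 5, 7, 8, 9, 10, 11, 12, 13, 14}.
That is 1 component.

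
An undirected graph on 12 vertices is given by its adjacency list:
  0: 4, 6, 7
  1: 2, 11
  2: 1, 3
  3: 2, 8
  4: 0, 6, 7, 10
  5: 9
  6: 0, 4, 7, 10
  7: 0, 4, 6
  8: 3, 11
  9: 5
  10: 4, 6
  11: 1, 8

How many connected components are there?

Starting from 5 we can reach 5, 9. That is one component of size 2.
Starting from 0 we can reach 0, 4, 6, 7, 10. That is one component of size 5.
Starting from 1 we can reach 1, 2, 3, 8, 11. That is one component of size 5.
Total: 3 components.

3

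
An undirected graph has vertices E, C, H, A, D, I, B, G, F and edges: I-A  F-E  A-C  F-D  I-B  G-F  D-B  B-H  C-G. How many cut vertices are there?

2

Removing B increases the component count from 1 to 2, so B is a cut vertex.
Removing F increases the component count from 1 to 2, so F is a cut vertex.
By contrast removing C leaves 1 component; it is not a cut vertex. No other vertex is a cut vertex either.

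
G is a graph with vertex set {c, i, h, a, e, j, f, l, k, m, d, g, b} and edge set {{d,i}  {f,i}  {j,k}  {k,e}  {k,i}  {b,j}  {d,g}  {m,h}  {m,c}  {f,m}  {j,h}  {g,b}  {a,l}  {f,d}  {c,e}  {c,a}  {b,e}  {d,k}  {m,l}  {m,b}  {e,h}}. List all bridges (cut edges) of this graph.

none

The edges on the cycle f-d-g-b-m-f are not bridges since each lies on that cycle.
Every edge lies on some cycle, so there are no bridges.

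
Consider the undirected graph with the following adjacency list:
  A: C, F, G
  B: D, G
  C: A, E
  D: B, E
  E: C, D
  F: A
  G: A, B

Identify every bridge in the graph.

The edges on the cycle E-D-B-G-A-C-E are not bridges since each lies on that cycle.
But removing A-F disconnects A from F — this is a bridge.

A-F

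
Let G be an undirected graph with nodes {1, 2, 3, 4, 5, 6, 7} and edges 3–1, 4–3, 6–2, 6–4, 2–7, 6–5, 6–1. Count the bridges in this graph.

3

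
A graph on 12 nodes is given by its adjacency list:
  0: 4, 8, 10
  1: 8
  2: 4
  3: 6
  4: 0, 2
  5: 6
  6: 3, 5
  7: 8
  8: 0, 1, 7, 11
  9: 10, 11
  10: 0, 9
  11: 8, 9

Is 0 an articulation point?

Deleting 0 raises the number of components from 2 to 3, so 0 is a cut vertex.

Yes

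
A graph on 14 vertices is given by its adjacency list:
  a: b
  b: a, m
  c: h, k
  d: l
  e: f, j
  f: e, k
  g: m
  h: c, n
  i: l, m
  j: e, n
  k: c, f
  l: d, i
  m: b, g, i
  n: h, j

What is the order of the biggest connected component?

7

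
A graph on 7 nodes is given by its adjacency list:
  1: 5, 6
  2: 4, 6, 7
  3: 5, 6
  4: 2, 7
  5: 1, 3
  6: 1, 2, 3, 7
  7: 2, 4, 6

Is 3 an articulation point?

Deleting 3 leaves 1 component (was 1) (its neighbors 5, 6 remain connected to each other), so 3 is not a cut vertex.

No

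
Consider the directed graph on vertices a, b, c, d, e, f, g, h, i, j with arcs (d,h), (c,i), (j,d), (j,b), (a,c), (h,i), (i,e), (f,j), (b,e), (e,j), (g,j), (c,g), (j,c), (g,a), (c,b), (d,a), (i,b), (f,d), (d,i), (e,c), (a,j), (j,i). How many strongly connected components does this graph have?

2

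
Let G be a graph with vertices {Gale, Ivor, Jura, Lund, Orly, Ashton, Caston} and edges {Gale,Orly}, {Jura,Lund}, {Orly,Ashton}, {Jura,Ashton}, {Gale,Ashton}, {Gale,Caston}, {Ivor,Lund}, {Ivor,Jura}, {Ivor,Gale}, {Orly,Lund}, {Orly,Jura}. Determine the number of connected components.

Starting from Gale we can reach Gale, Ivor, Jura, Lund, Orly, Ashton, Caston. That is one component of size 7.
Total: 1 component.

1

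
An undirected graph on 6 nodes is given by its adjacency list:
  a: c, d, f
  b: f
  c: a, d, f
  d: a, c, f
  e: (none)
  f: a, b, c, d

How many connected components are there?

e is isolated — a component by itself.
Starting from a we can reach a, b, c, d, f. That is one component of size 5.
Total: 2 components.

2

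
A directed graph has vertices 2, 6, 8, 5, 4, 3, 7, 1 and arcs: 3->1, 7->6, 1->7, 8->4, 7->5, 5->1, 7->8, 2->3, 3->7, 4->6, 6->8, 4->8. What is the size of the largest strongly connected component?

{1, 5, 7} are all mutually reachable — one SCC of size 3.
{4, 6, 8} are all mutually reachable — one SCC of size 3.
{2} is an SCC by itself.
{3} is an SCC by itself.
The largest has 3 vertices.

3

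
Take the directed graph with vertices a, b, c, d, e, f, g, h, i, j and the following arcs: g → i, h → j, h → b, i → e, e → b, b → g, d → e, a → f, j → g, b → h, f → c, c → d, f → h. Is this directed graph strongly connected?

No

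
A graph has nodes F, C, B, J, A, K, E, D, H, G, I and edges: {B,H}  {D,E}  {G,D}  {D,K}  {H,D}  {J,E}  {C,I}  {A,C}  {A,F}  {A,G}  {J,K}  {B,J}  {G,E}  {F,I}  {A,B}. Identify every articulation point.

Removing A increases the component count from 1 to 2, so A is a cut vertex.
By contrast removing D leaves 1 component; it is not a cut vertex. No other vertex is a cut vertex either.

A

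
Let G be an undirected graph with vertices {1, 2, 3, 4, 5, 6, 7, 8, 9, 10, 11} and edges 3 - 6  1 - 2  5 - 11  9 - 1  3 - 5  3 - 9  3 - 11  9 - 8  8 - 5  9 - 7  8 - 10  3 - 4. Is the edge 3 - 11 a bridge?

No

After removing 3 - 11, the path 3-5-11 still connects them, so the edge is not a bridge.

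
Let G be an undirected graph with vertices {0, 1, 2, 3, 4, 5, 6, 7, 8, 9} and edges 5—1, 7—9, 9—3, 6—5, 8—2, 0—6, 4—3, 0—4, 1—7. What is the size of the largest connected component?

8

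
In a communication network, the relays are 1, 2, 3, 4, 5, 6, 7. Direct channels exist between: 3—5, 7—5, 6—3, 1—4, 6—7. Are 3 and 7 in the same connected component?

From 3 we can reach 3, 5, 6, 7, which includes 7.

Yes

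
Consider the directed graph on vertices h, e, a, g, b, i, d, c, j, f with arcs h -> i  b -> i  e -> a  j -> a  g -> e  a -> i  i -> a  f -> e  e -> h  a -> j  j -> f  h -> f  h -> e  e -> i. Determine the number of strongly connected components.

{a, e, f, h, i, j} are all mutually reachable — one SCC of size 6.
{b} is an SCC by itself.
{d} is an SCC by itself.
{g} is an SCC by itself.
{c} is an SCC by itself.
That gives 5 strongly connected components.

5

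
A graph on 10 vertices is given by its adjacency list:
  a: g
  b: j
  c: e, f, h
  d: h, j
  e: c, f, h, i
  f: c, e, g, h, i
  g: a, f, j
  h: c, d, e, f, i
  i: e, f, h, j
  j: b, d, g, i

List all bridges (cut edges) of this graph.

a-g, b-j

The edges on the cycle j-i-f-g-j are not bridges since each lies on that cycle.
But removing j-b disconnects j from b; removing g-a disconnects g from a — these are bridges.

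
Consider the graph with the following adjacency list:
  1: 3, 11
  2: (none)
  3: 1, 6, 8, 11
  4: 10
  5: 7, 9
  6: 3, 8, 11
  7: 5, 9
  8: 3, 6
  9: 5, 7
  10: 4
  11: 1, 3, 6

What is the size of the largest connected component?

5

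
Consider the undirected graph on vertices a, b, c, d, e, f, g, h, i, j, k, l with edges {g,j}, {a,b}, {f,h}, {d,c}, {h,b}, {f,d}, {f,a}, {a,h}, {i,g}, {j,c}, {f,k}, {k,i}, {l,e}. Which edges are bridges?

e-l

The edges on the cycle f-a-b-h-f are not bridges since each lies on that cycle.
But removing l-e disconnects l from e — this is a bridge.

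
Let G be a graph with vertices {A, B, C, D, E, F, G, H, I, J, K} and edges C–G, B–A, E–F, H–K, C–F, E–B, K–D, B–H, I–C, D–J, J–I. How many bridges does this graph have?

2

The edges on the cycle E-B-H-K-D-J-I-C-F-E are not bridges since each lies on that cycle.
But removing B–A disconnects B from A; removing G–C disconnects G from C — these are bridges.
That makes 2 bridges.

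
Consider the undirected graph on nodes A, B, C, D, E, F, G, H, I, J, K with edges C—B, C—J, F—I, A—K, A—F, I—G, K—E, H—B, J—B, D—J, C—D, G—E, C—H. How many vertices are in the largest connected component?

Starting from B we can reach B, C, D, H, J. That is one component of size 5.
Starting from A we can reach A, E, F, G, I, K. That is one component of size 6.
The largest has 6 vertices.

6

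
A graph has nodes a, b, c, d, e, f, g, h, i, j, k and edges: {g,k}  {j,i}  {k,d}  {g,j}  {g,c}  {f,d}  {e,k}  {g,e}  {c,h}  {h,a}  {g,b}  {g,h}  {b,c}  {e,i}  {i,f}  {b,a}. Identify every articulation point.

g

Removing g increases the component count from 1 to 2, so g is a cut vertex.
By contrast removing i leaves 1 component; it is not a cut vertex. No other vertex is a cut vertex either.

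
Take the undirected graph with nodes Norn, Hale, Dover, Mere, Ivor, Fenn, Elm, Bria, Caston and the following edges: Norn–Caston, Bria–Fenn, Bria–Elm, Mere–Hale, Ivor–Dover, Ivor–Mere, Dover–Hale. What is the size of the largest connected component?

4

Starting from Norn we can reach Norn, Caston. That is one component of size 2.
Starting from Elm we can reach Elm, Bria, Fenn. That is one component of size 3.
Starting from Hale we can reach Hale, Ivor, Mere, Dover. That is one component of size 4.
The largest has 4 vertices.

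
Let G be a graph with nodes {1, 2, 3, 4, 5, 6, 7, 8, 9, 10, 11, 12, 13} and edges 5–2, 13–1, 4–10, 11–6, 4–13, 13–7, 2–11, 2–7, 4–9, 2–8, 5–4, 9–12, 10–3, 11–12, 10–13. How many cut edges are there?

The edges on the cycle 5-2-11-12-9-4-5 are not bridges since each lies on that cycle.
But removing 13–1 disconnects 13 from 1; removing 10–3 disconnects 10 from 3; removing 6–11 disconnects 6 from 11; removing 8–2 disconnects 8 from 2 — these are bridges.
That makes 4 bridges.

4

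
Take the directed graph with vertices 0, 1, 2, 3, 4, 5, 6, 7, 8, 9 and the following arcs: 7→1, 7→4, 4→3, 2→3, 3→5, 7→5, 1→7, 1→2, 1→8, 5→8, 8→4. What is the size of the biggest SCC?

{3, 4, 5, 8} are all mutually reachable — one SCC of size 4.
{1, 7} are all mutually reachable — one SCC of size 2.
{0} is an SCC by itself.
{6} is an SCC by itself.
{2} is an SCC by itself.
(and 1 more singleton SCC)
The largest has 4 vertices.

4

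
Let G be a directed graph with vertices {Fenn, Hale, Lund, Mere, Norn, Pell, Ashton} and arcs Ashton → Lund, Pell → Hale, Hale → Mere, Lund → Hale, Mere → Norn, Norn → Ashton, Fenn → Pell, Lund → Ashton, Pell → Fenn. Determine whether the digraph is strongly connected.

No

There is no directed path from Mere to Fenn, so the graph is not strongly connected.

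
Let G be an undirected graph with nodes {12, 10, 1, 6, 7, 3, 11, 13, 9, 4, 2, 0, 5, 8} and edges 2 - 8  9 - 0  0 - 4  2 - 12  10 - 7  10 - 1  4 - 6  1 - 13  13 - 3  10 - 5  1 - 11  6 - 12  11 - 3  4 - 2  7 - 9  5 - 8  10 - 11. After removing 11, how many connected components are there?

1

With 11 gone, the remaining components are: {0, 1, 2, 3, 4, 5, 6, 7, 8, 9, 10, 12, 13}.
That is 1 component.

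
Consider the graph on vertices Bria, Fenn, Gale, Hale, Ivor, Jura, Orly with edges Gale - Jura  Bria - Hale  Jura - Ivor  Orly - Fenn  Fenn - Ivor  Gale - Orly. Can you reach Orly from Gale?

Yes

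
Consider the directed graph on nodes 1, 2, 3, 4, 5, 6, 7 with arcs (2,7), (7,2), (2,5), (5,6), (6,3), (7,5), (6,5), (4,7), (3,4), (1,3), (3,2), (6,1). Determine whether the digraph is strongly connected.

From 2 we can reach every vertex (1, 2, 3, 4, 5, 6, 7), and every vertex can reach 2 (1, 2, 3, 4, 5, 6, 7). So the whole graph is one strongly connected component.

Yes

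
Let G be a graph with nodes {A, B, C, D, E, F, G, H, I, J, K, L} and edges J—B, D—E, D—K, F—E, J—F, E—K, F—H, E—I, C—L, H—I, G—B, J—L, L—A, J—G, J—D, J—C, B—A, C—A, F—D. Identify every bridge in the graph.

none

The edges on the cycle J-G-B-J are not bridges since each lies on that cycle.
Every edge lies on some cycle, so there are no bridges.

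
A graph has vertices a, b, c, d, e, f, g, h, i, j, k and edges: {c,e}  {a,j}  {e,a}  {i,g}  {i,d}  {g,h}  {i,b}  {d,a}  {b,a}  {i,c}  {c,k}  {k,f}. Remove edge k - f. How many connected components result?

2

Before removal there is 1 component.
k - f is a bridge — removing it separates k's side from f's side.
After removal: 2 components.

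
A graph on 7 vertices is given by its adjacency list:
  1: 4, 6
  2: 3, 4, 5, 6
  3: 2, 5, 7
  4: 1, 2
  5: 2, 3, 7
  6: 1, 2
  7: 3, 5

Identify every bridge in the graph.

none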